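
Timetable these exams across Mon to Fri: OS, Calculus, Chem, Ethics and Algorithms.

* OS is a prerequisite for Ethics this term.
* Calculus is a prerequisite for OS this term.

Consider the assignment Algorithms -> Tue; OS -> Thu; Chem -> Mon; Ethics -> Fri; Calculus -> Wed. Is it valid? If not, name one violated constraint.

Yes, all constraints hold

OS is a prerequisite for Ethics this term — holds.
Calculus is a prerequisite for OS this term — holds.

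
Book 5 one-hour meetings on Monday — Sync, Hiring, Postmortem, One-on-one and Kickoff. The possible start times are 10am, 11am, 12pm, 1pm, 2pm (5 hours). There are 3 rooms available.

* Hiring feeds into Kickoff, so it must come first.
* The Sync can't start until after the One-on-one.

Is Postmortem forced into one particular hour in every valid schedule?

No

Postmortem can be 10am (e.g. Kickoff -> 11am, Hiring -> 10am, Postmortem -> 10am, One-on-one -> 10am, Sync -> 11am) or 11am (e.g. Kickoff=11am, One-on-one=10am, Hiring=10am, Postmortem=11am, Sync=11am).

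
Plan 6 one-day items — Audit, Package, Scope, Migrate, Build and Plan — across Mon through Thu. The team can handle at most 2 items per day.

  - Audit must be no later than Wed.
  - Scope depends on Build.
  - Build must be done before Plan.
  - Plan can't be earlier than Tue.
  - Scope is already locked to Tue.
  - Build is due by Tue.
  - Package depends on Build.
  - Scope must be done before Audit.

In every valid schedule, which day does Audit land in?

Wed

Precedence pushes Audit to at least Wed; Audit's own window allows nothing later than Wed.
So Audit is pinned to Wed.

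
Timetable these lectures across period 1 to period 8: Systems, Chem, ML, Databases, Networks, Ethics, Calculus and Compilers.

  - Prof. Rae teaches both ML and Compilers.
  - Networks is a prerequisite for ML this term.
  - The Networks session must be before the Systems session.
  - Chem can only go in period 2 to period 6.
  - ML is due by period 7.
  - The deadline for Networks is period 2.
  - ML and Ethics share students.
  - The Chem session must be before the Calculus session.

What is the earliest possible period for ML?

Precedence pushes ML to at least period 2; ML's own window allows nothing later than period 7.
ML at period 2 is achievable: Networks -> period 1; Systems -> period 2; ML -> period 2; Chem -> period 2; Calculus -> period 3; Compilers -> period 1; Databases -> period 1; Ethics -> period 1.

period 2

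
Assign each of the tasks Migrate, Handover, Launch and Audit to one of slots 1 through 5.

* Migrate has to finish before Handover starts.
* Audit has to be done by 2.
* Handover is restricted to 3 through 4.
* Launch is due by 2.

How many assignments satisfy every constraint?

20

Splitting on Migrate: it can be 1 (8), 2 (8), 3 (4). Listing each branch's schedules as (Handover, Launch, Audit):
Migrate=1: (3,1,1) (3,1,2) (3,2,1) (3,2,2) (4,1,1) (4,1,2) (4,2,1) (4,2,2) — 8.
Migrate=2: (3,1,1) (3,1,2) (3,2,1) (3,2,2) (4,1,1) (4,1,2) (4,2,1) (4,2,2) — 8.
Migrate=3: (4,1,1) (4,1,2) (4,2,1) (4,2,2) — 4.
Summing: 8 + 8 + 4 = 20.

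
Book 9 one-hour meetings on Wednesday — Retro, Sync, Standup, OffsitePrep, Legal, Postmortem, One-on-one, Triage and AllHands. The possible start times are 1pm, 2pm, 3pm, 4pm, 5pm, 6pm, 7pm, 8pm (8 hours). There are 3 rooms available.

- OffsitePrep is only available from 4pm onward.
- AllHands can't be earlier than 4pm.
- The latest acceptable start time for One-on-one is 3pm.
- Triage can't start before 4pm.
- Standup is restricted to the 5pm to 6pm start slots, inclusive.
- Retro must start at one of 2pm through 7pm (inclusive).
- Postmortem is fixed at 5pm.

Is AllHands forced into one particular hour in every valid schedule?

No

AllHands can be 4pm (e.g. Triage in 4pm; AllHands in 4pm; One-on-one in 1pm; OffsitePrep in 4pm; Sync in 1pm; Retro in 2pm; Standup in 5pm; Postmortem in 5pm; Legal in 1pm) or 5pm (e.g. OffsitePrep=4pm, Retro=2pm, Legal=1pm, AllHands=5pm, Standup=5pm, One-on-one=1pm, Sync=1pm, Postmortem=5pm, Triage=4pm).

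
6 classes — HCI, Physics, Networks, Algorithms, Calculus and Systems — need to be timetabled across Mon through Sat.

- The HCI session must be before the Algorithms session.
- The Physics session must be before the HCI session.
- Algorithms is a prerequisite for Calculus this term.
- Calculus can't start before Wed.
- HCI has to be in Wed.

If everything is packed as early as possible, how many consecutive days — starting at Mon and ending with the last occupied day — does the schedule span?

The precedence chain requires at least 4 distinct days.
Propagating the time windows through the other constraints, Calculus can't land before Fri — that is day 5 counting from Mon — so the schedule must run through at least 5 days.
5 works (last occupied day: Fri): for example Physics -> Mon, Algorithms -> Thu, Systems -> Mon, HCI -> Wed, Calculus -> Fri, Networks -> Mon.

5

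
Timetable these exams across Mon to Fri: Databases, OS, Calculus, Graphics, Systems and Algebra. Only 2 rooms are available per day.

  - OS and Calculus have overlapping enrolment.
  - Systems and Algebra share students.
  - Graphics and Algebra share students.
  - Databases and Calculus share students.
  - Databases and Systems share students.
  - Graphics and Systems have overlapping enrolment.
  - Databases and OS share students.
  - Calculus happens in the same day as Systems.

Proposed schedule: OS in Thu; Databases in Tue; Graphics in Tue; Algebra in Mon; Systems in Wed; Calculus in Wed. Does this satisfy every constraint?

Yes, all constraints hold

Databases and OS share students — holds.
Databases and Systems share students — holds.
Only 2 rooms are available per day — holds.
Graphics and Systems have overlapping enrolment — holds.
Calculus happens in the same day as Systems — holds.
Databases and Calculus share students — holds.
Graphics and Algebra share students — holds.
Systems and Algebra share students — holds.
OS and Calculus have overlapping enrolment — holds.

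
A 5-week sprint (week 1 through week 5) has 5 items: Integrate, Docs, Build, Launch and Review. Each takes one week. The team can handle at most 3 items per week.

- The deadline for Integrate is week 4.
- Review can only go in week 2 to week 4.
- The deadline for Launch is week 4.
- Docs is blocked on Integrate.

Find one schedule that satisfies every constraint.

Review -> week 2, Build -> week 1, Integrate -> week 1, Launch -> week 1, Docs -> week 2

Checking: Integrate(week 1) before Docs(week 2); Review=week 2 in [week 2,week 4]; Integrate=week 1 in [week 1,week 4]; Launch=week 1 in [week 1,week 4]; max 3 per week (cap 3).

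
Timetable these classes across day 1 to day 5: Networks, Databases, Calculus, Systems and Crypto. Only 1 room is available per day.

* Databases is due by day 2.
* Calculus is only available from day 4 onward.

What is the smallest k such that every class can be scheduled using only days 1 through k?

5 days

With at most 1 per day and 5 classes, at least 5 days are needed.
Calculus can't be placed before day 4, so the schedule must run through at least day 4.
5 works (last occupied day: day 5): for example Systems -> day 3; Networks -> day 2; Crypto -> day 5; Databases -> day 1; Calculus -> day 4.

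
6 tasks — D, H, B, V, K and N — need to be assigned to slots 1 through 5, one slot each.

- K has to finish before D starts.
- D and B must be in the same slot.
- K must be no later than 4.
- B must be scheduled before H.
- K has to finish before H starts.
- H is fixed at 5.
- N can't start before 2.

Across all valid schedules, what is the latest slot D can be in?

Precedence pushes D to at least 2; D must be in the same slot as B, which can't be after 4, so D is at most 4.
D at 4 is achievable: V=1, H=5, B=4, K=1, D=4, N=2.

4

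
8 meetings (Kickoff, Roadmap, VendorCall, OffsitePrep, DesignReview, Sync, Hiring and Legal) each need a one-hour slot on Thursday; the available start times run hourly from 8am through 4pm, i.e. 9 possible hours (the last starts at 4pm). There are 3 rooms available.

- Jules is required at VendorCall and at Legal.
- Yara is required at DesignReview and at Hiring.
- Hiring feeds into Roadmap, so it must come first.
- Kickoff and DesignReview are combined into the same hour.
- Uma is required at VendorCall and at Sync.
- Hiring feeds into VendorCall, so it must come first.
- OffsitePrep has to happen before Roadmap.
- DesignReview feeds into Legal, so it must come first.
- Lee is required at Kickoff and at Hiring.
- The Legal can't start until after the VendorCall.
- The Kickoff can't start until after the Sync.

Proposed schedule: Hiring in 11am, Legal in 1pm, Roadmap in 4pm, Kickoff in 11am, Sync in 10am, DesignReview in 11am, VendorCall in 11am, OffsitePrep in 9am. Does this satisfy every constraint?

Invalid. Yara is required at DesignReview and at Hiring.

DesignReview feeds into Legal, so it must come first — holds.
Jules is required at VendorCall and at Legal — holds.
Hiring feeds into Roadmap, so it must come first — holds.
Uma is required at VendorCall and at Sync — holds.
Lee is required at Kickoff and at Hiring — violated.
Hiring feeds into VendorCall, so it must come first — violated.
There are 3 rooms available — violated.
The Legal can't start until after the VendorCall — holds.
OffsitePrep has to happen before Roadmap — holds.
Yara is required at DesignReview and at Hiring — violated.
The Kickoff can't start until after the Sync — holds.
Kickoff and DesignReview are combined into the same hour — holds.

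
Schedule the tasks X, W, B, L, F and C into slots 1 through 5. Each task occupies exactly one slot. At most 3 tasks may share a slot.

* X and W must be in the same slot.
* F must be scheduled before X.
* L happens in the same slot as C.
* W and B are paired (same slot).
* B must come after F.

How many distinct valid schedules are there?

Splitting on X: it can be 2 (4), 3 (8), 4 (12), 5 (16). Listing each branch's schedules as (W, B, L, F, C):
X=2: (2,2,1,1,1) (2,2,3,1,3) (2,2,4,1,4) (2,2,5,1,5) — 4.
X=3: (3,3,1,1,1) (3,3,1,2,1) (3,3,2,1,2) (3,3,2,2,2) (3,3,4,1,4) (3,3,4,2,4) (3,3,5,1,5) (3,3,5,2,5) — 8.
X=4: (4,4,1,1,1) (4,4,1,2,1) (4,4,1,3,1) (4,4,2,1,2) (4,4,2,2,2) (4,4,2,3,2) (4,4,3,1,3) (4,4,3,2,3) (4,4,3,3,3) (4,4,5,1,5) (4,4,5,2,5) (4,4,5,3,5) — 12.
X=5: (5,5,1,1,1) (5,5,1,2,1) (5,5,1,3,1) (5,5,1,4,1) (5,5,2,1,2) (5,5,2,2,2) (5,5,2,3,2) (5,5,2,4,2) (5,5,3,1,3) (5,5,3,2,3) (5,5,3,3,3) (5,5,3,4,3) (5,5,4,1,4) (5,5,4,2,4) (5,5,4,3,4) (5,5,4,4,4) — 16.
Summing: 4 + 8 + 12 + 16 = 40.

40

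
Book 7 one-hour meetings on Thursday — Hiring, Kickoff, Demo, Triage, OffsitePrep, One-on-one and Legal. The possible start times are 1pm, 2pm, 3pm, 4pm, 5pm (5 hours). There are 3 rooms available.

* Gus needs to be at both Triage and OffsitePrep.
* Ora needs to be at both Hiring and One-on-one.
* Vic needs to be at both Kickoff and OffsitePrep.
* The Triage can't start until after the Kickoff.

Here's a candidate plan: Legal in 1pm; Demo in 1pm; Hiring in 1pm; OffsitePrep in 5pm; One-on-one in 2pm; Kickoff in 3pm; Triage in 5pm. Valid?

Invalid. Gus needs to be at both Triage and OffsitePrep.

The Triage can't start until after the Kickoff — holds.
There are 3 rooms available — holds.
Ora needs to be at both Hiring and One-on-one — holds.
Gus needs to be at both Triage and OffsitePrep — violated.
Vic needs to be at both Kickoff and OffsitePrep — holds.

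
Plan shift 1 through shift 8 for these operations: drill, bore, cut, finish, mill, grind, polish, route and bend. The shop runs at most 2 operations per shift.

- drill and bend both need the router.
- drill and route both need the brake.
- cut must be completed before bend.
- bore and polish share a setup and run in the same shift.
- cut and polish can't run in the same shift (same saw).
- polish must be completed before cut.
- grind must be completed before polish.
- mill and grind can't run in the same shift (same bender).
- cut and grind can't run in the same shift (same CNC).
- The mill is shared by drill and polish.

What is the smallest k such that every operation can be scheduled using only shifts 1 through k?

The precedence chain requires at least 4 distinct shifts.
With at most 2 per shift and 9 operations, at least 5 shifts are needed.
5 works (last occupied shift: shift 5): for example mill -> shift 4, polish -> shift 2, grind -> shift 1, cut -> shift 3, drill -> shift 1, bend -> shift 4, finish -> shift 3, bore -> shift 2, route -> shift 5.

5 shifts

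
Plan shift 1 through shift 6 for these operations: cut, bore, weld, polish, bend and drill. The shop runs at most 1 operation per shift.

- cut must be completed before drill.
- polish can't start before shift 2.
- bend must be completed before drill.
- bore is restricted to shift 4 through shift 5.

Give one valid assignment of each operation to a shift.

weld in shift 6, bend in shift 3, drill in shift 5, bore in shift 4, cut in shift 1, polish in shift 2

Checking: cut(shift 1) before drill(shift 5); bend(shift 3) before drill(shift 5); bore=shift 4 in [shift 4,shift 5]; polish=shift 2 in [shift 2,shift 6]; max 1 per shift (cap 1).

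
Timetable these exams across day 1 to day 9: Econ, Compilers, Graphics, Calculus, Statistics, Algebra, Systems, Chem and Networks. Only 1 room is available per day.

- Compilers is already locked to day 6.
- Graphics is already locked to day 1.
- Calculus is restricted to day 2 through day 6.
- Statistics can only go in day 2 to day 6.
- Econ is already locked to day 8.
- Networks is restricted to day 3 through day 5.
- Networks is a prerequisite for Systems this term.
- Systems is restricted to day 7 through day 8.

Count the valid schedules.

36

Splitting on Calculus: it can be day 2 (12), day 3 (8), day 4 (8), day 5 (8). Listing each branch's schedules as (Econ, Compilers, Graphics, Statistics, Algebra, Systems, Chem, Networks) by day number:
Calculus=day 2: (8,6,1,3,4,7,9,5) (8,6,1,3,5,7,9,4) (8,6,1,3,9,7,4,5) (8,6,1,3,9,7,5,4) (8,6,1,4,3,7,9,5) (8,6,1,4,5,7,9,3) (8,6,1,4,9,7,3,5) (8,6,1,4,9,7,5,3) (8,6,1,5,3,7,9,4) (8,6,1,5,4,7,9,3) (8,6,1,5,9,7,3,4) (8,6,1,5,9,7,4,3) — 12.
Calculus=day 3: (8,6,1,2,4,7,9,5) (8,6,1,2,5,7,9,4) (8,6,1,2,9,7,4,5) (8,6,1,2,9,7,5,4) (8,6,1,4,2,7,9,5) (8,6,1,4,9,7,2,5) (8,6,1,5,2,7,9,4) (8,6,1,5,9,7,2,4) — 8.
Calculus=day 4: (8,6,1,2,3,7,9,5) (8,6,1,2,5,7,9,3) (8,6,1,2,9,7,3,5) (8,6,1,2,9,7,5,3) (8,6,1,3,2,7,9,5) (8,6,1,3,9,7,2,5) (8,6,1,5,2,7,9,3) (8,6,1,5,9,7,2,3) — 8.
Calculus=day 5: (8,6,1,2,3,7,9,4) (8,6,1,2,4,7,9,3) (8,6,1,2,9,7,3,4) (8,6,1,2,9,7,4,3) (8,6,1,3,2,7,9,4) (8,6,1,3,9,7,2,4) (8,6,1,4,2,7,9,3) (8,6,1,4,9,7,2,3) — 8.
Summing: 12 + 8 + 8 + 8 = 36.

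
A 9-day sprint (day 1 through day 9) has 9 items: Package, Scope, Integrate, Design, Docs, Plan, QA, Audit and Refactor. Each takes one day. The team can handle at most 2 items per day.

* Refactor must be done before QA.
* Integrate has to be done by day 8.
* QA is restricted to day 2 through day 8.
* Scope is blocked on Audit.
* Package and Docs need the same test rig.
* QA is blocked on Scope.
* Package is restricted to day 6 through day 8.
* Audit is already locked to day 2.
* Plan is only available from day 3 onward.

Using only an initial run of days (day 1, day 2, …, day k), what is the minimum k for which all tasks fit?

6

The precedence chain requires at least 3 distinct days.
With at most 2 per day and 9 tasks, at least 5 days are needed.
Package can't be placed before day 6, so the schedule must run through at least day 6.
6 works (last occupied day: day 6): for example Plan=day 3, Package=day 6, QA=day 4, Refactor=day 1, Scope=day 3, Audit=day 2, Integrate=day 1, Docs=day 4, Design=day 2.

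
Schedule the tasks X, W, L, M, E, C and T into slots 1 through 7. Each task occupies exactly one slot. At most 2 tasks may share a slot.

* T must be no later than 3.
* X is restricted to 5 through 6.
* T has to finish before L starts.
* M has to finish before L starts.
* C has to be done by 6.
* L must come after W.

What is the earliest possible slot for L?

3

Precedence pushes L to at least 2.
L at 3 is achievable: E -> 3; W -> 2; M -> 2; C -> 1; L -> 3; T -> 1; X -> 5.
Nothing earlier works — the capacity limit rule out every slot before 3.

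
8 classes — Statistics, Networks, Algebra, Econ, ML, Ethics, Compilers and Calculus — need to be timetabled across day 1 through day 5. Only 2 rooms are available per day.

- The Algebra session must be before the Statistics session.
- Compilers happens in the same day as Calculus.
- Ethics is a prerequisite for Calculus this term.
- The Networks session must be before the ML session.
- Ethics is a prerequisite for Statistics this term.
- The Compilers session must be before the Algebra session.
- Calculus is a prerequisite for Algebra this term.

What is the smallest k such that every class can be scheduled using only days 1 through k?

The precedence chain requires at least 4 distinct days.
With at most 2 per day and 8 classes, at least 4 days are needed.
4 works (last occupied day: day 4): for example Econ=day 4; Algebra=day 3; Networks=day 1; Compilers=day 2; Statistics=day 4; ML=day 3; Calculus=day 2; Ethics=day 1.

4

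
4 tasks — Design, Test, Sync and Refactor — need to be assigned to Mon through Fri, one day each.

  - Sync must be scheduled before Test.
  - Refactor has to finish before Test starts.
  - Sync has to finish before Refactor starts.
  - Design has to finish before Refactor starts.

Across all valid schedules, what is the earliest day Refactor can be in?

Precedence pushes Refactor to at least Tue; downstream work caps Refactor at Thu.
Refactor at Tue is achievable: Design=Mon; Test=Wed; Sync=Mon; Refactor=Tue.

Tue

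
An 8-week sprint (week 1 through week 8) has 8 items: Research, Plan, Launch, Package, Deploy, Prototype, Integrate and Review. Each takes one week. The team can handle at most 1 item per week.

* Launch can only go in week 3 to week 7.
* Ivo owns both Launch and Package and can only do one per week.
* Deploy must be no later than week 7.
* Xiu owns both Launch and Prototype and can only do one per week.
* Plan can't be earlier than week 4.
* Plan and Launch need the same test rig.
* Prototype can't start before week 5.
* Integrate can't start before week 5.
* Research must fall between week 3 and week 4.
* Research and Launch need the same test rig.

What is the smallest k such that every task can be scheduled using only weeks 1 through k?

8 weeks

With at most 1 per week and 8 tasks, at least 8 weeks are needed.
Prototype can't be placed before week 5, so the schedule must run through at least week 5.
8 works (last occupied week: week 8): for example Package=week 2, Launch=week 7, Prototype=week 5, Plan=week 4, Deploy=week 1, Integrate=week 6, Review=week 8, Research=week 3.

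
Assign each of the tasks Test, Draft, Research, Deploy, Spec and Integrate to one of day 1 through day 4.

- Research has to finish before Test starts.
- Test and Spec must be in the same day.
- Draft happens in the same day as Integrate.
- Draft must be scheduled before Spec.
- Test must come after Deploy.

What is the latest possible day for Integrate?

day 3

Integrate must be in the same day as Draft, which can't be after day 3, so Integrate is at most day 3.
Integrate at day 3 is achievable: Draft -> day 3, Test -> day 4, Deploy -> day 1, Research -> day 1, Integrate -> day 3, Spec -> day 4.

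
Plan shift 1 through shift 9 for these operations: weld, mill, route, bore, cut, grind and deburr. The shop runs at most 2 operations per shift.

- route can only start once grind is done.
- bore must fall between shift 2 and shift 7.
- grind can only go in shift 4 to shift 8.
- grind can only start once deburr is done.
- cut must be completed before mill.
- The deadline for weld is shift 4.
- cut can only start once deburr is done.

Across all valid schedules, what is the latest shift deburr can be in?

shift 7

Downstream work caps deburr at shift 7.
deburr at shift 7 is achievable: grind -> shift 8; cut -> shift 8; weld -> shift 1; mill -> shift 9; deburr -> shift 7; route -> shift 9; bore -> shift 2.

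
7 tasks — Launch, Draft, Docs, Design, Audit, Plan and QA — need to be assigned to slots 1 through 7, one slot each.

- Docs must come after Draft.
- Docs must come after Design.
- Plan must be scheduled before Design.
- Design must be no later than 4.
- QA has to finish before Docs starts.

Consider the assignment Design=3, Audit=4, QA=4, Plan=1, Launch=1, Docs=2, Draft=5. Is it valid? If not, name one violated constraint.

Docs must come after Design — violated.
QA has to finish before Docs starts — violated.
Docs must come after Draft — violated.
Plan must be scheduled before Design — holds.
Design must be no later than 4 — holds.

No — it violates: Docs must come after Draft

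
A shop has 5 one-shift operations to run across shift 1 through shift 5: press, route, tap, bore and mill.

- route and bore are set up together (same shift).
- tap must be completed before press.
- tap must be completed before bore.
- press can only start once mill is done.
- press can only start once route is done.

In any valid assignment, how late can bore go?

shift 4

Precedence pushes bore to at least shift 2; bore must be in the same shift as route, which can't be after shift 4, so bore is at most shift 4.
bore at shift 4 is achievable: tap=shift 1; press=shift 5; bore=shift 4; mill=shift 1; route=shift 4.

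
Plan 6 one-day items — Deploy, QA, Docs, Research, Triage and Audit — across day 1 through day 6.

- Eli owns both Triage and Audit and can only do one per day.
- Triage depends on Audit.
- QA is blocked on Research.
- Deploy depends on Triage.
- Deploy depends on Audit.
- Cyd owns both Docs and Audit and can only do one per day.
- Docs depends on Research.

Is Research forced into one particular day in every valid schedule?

No

Research can be day 1 (e.g. Docs -> day 2, QA -> day 2, Triage -> day 2, Audit -> day 1, Deploy -> day 3, Research -> day 1) or day 2 (e.g. Audit -> day 1, Deploy -> day 3, Triage -> day 2, Research -> day 2, QA -> day 3, Docs -> day 3).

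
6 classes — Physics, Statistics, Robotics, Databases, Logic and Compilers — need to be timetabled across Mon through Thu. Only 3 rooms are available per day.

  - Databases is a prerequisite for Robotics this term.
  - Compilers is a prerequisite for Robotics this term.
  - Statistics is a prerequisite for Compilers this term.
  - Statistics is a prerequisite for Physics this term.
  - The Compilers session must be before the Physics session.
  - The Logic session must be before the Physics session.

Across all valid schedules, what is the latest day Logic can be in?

Wed

Downstream work caps Logic at Wed.
Logic at Wed is achievable: Physics -> Thu; Databases -> Mon; Logic -> Wed; Statistics -> Mon; Compilers -> Tue; Robotics -> Wed.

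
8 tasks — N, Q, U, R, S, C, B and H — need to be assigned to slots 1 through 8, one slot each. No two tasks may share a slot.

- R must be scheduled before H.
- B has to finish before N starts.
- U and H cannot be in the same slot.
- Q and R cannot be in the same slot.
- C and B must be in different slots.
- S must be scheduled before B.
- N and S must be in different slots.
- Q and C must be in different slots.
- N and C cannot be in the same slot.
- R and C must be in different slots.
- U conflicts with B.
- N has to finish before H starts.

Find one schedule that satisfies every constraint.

S in 1, Q in 6, N in 3, C in 8, U in 7, B in 2, H in 5, R in 4

Checking: R(4) before H(5); S(1) before B(2); B(2) before N(3); N(3) before H(5); C(8) != B(2); R(4) != C(8); U(7) != H(5); N(3) != C(8); U(7) != B(2); Q(6) != R(4); N(3) != S(1); Q(6) != C(8); max 1 per slot (cap 1).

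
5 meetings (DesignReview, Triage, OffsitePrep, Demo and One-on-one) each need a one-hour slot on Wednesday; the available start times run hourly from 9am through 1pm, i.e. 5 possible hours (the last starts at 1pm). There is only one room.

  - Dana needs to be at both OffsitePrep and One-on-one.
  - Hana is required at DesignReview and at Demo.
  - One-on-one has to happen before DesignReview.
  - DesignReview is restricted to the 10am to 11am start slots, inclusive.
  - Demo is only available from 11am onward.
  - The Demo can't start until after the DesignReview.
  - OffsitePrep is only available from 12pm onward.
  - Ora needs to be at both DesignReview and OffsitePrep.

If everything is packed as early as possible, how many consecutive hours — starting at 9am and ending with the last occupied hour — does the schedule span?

5 hours

The precedence chain requires at least 3 distinct hours.
With at most 1 per hour and 5 meetings, at least 5 hours are needed.
OffsitePrep can't be placed before 12pm — that is hour 4 counting from 9am — so the schedule must run through at least 4 hours.
5 works (last occupied hour: 1pm): for example DesignReview in 10am, Demo in 11am, One-on-one in 9am, Triage in 1pm, OffsitePrep in 12pm.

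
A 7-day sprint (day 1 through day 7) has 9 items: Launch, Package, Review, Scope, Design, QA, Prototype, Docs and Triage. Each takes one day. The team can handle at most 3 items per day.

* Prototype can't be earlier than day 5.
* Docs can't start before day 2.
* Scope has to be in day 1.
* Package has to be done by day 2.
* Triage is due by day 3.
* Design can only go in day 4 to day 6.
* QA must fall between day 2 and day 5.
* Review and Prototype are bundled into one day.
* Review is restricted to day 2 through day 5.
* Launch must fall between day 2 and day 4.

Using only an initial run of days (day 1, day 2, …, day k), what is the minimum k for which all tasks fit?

With at most 3 per day and 9 tasks, at least 3 days are needed.
Prototype can't be placed before day 5, so the schedule must run through at least day 5.
5 works (last occupied day: day 5): for example Scope -> day 1, Docs -> day 2, QA -> day 2, Launch -> day 2, Triage -> day 1, Package -> day 1, Prototype -> day 5, Review -> day 5, Design -> day 4.

5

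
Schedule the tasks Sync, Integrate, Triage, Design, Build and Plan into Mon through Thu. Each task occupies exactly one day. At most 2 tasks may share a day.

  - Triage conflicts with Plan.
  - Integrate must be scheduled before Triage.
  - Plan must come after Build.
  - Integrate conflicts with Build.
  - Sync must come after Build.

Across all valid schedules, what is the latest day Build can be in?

Wed

Downstream work caps Build at Wed.
Build at Wed is achievable: Sync=Thu; Triage=Tue; Plan=Thu; Design=Mon; Integrate=Mon; Build=Wed.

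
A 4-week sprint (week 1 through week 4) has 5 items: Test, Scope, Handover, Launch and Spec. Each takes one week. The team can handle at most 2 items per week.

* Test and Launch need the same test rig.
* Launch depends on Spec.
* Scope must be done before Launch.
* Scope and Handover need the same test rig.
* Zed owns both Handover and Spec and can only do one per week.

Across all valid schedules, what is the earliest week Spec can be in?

Downstream work caps Spec at week 3.
Spec at week 1 is achievable: Launch=week 2, Handover=week 2, Test=week 3, Spec=week 1, Scope=week 1.

week 1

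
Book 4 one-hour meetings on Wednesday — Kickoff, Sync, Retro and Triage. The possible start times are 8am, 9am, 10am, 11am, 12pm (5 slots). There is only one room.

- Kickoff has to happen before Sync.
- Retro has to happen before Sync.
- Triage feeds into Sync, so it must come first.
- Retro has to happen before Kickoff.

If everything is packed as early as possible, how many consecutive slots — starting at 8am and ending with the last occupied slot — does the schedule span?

The precedence chain requires at least 3 distinct slots.
With at most 1 per slot and 4 meetings, at least 4 slots are needed.
4 works (last occupied slot: 11am): for example Triage=10am; Sync=11am; Kickoff=9am; Retro=8am.

4 slots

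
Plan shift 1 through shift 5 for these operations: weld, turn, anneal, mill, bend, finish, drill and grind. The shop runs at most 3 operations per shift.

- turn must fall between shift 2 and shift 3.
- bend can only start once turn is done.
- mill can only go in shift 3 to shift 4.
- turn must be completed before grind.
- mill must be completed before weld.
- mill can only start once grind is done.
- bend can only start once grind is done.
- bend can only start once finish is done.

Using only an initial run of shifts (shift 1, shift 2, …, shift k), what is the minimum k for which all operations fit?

5

The precedence chain requires at least 4 distinct shifts.
With at most 3 per shift and 8 operations, at least 3 shifts are needed.
Propagating the time windows through the other constraints, weld can't land before shift 5, so the schedule must run through at least shift 5.
5 works (last occupied shift: shift 5): for example drill in shift 1, finish in shift 1, weld in shift 5, anneal in shift 1, turn in shift 2, bend in shift 4, grind in shift 3, mill in shift 4.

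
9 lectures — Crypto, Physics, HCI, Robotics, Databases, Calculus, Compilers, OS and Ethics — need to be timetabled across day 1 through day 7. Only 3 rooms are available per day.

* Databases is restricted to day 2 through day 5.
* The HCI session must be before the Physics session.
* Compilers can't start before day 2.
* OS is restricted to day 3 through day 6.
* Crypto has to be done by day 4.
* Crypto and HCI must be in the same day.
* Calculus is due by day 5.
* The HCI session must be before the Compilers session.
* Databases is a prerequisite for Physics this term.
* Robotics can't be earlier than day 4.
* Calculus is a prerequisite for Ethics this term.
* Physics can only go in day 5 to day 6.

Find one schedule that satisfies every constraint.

OS in day 3, Crypto in day 1, Physics in day 5, Compilers in day 2, HCI in day 1, Ethics in day 2, Databases in day 2, Calculus in day 1, Robotics in day 4

Checking: HCI(day 1) before Physics(day 5); Calculus(day 1) before Ethics(day 2); HCI(day 1) before Compilers(day 2); Databases(day 2) before Physics(day 5); Crypto = HCI = day 1; OS=day 3 in [day 3,day 6]; Databases=day 2 in [day 2,day 5]; Robotics=day 4 in [day 4,day 7]; Crypto=day 1 in [day 1,day 4]; Calculus=day 1 in [day 1,day 5]; Compilers=day 2 in [day 2,day 7]; Physics=day 5 in [day 5,day 6]; max 3 per day (cap 3).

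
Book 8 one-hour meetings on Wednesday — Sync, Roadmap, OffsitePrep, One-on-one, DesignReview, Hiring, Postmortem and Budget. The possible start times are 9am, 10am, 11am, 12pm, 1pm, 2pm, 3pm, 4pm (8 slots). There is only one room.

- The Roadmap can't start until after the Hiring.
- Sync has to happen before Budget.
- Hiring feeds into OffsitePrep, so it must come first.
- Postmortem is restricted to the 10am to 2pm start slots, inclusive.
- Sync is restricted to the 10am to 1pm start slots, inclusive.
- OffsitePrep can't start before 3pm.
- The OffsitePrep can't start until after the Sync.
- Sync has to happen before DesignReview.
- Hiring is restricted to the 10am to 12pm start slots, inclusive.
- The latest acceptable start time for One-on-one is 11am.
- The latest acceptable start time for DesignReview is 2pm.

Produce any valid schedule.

Hiring in 10am; Postmortem in 12pm; Sync in 11am; Budget in 4pm; DesignReview in 1pm; OffsitePrep in 3pm; Roadmap in 2pm; One-on-one in 9am

Checking: Hiring(10am) before OffsitePrep(3pm); Sync(11am) before Budget(4pm); Sync(11am) before OffsitePrep(3pm); Hiring(10am) before Roadmap(2pm); Sync(11am) before DesignReview(1pm); DesignReview=1pm in [9am,2pm]; Hiring=10am in [10am,12pm]; One-on-one=9am in [9am,11am]; Sync=11am in [10am,1pm]; Postmortem=12pm in [10am,2pm]; OffsitePrep=3pm in [3pm,4pm]; max 1 per slot (cap 1).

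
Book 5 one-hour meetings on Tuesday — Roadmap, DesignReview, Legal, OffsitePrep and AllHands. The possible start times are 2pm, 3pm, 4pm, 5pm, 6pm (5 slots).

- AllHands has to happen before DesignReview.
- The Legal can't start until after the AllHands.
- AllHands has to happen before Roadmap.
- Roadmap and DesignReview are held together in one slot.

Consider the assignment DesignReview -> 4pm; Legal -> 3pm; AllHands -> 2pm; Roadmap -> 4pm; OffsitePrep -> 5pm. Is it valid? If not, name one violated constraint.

AllHands has to happen before Roadmap — holds.
Roadmap and DesignReview are held together in one slot — holds.
The Legal can't start until after the AllHands — holds.
AllHands has to happen before DesignReview — holds.

Valid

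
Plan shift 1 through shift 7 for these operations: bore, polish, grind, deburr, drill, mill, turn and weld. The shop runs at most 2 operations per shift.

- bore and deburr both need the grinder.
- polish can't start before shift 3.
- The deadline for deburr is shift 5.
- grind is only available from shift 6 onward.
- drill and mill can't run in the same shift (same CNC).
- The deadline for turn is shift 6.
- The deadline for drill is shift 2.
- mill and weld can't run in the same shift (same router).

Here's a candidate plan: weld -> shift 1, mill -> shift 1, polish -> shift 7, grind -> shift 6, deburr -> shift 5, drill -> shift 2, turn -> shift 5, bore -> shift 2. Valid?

mill and weld can't run in the same shift (same router) — violated.
The deadline for deburr is shift 5 — holds.
drill and mill can't run in the same shift (same CNC) — holds.
grind is only available from shift 6 onward — holds.
polish can't start before shift 3 — holds.
The shop runs at most 2 operations per shift — holds.
The deadline for turn is shift 6 — holds.
bore and deburr both need the grinder — holds.
The deadline for drill is shift 2 — holds.

Invalid. mill and weld can't run in the same shift (same router).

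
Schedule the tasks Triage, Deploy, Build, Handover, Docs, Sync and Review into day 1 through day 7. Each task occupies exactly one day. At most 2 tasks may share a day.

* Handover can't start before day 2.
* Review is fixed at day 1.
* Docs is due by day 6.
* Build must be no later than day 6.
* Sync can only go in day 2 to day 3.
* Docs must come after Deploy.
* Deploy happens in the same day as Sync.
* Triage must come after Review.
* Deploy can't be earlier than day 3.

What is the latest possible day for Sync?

Sync is available from day 2; Sync must be in the same day as Deploy, which can't be before day 3, so Sync is at least day 3; Sync's own window allows nothing later than day 3.
Sync at day 3 is achievable: Triage in day 2; Build in day 1; Docs in day 4; Deploy in day 3; Handover in day 2; Review in day 1; Sync in day 3.

day 3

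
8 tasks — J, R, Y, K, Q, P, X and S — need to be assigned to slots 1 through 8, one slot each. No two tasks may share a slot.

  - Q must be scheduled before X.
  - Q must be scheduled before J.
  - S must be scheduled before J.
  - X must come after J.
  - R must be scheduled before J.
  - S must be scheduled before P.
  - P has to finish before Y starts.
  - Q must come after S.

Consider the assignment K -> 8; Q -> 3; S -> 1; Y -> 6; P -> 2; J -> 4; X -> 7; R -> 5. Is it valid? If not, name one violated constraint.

No. R must be scheduled before J is not satisfied.

S must be scheduled before P — holds.
S must be scheduled before J — holds.
X must come after J — holds.
P has to finish before Y starts — holds.
No two tasks may share a slot — holds.
Q must be scheduled before X — holds.
Q must come after S — holds.
R must be scheduled before J — violated.
Q must be scheduled before J — holds.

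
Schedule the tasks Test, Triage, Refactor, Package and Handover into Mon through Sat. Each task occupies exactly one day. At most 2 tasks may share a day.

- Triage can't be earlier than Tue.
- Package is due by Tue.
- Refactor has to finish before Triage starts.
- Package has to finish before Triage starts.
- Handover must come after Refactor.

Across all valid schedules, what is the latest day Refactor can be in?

Downstream work caps Refactor at Fri.
Refactor at Fri is achievable: Test=Mon, Handover=Sat, Refactor=Fri, Package=Mon, Triage=Sat.

Fri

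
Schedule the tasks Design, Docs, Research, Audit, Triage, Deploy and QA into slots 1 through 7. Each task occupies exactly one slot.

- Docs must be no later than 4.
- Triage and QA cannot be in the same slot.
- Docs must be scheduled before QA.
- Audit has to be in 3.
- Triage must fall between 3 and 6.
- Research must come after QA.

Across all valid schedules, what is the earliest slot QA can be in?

2

Precedence pushes QA to at least 2; downstream work caps QA at 6.
QA at 2 is achievable: Deploy in 1, Research in 3, Audit in 3, QA in 2, Docs in 1, Triage in 3, Design in 1.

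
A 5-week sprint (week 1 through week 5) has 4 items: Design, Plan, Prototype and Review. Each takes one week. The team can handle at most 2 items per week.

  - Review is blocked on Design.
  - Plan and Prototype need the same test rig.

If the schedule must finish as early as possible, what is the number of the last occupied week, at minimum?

The precedence chain requires at least 2 distinct weeks.
With at most 2 per week and 4 tasks, at least 2 weeks are needed.
2 works (last occupied week: week 2): for example Prototype in week 2; Plan in week 1; Review in week 2; Design in week 1.

2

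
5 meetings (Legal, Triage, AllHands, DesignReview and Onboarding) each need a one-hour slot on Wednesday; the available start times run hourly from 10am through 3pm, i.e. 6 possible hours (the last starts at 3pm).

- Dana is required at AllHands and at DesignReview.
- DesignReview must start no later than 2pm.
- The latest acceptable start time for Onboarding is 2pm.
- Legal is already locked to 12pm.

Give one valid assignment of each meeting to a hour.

DesignReview=10am, AllHands=11am, Triage=10am, Legal=12pm, Onboarding=10am

Checking: AllHands(11am) != DesignReview(10am); DesignReview=10am in [10am,2pm]; Legal=12pm in [12pm,12pm]; Onboarding=10am in [10am,2pm].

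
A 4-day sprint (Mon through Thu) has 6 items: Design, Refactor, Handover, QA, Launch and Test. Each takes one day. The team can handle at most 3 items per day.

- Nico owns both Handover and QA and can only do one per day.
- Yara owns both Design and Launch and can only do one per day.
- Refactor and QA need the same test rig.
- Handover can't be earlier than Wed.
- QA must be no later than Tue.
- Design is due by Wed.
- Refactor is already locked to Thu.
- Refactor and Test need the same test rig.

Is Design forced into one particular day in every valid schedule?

Design can be Mon (e.g. Refactor=Thu; Design=Mon; QA=Mon; Handover=Wed; Test=Mon; Launch=Tue) or Tue (e.g. Handover in Wed; Refactor in Thu; Test in Mon; Design in Tue; Launch in Mon; QA in Mon).

No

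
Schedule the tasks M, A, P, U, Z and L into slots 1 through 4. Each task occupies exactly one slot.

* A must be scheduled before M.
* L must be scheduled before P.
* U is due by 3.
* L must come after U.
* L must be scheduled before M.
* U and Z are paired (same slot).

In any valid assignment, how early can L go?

2

Precedence pushes L to at least 2; downstream work caps L at 3.
L at 2 is achievable: Z=1, A=1, L=2, P=3, M=3, U=1.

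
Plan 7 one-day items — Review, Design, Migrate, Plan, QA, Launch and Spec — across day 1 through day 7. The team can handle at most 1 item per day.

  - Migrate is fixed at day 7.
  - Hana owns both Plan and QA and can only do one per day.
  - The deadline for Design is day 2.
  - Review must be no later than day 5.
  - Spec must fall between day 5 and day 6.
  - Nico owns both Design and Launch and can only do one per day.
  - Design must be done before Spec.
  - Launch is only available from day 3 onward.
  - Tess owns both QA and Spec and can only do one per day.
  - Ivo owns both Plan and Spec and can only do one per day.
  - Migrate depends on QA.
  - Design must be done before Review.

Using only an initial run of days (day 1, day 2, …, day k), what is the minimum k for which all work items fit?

The precedence chain requires at least 2 distinct days.
With at most 1 per day and 7 work items, at least 7 days are needed.
Migrate can't be placed before day 7, so the schedule must run through at least day 7.
7 works (last occupied day: day 7): for example Review in day 2, Design in day 1, Plan in day 6, Spec in day 5, Launch in day 3, Migrate in day 7, QA in day 4.

7 days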